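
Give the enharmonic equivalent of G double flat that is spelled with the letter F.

F

Gbb is pitch class 5. The letter F alone is pitch class 5.
Pitch class 5 on F needs no accidental: F.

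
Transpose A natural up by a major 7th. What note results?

G#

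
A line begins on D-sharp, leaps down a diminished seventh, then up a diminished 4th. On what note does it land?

A diminished seventh down from D# is E## (letter E, 9 semitones down).
A diminished fourth up from E## is A# (letter A, 4 semitones up).

A#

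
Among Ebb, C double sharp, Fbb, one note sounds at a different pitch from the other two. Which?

Fbb

In 12-tone equal temperament, enharmonic equivalents share a pitch class. Ebb is pitch class 2; C## is pitch class 2; Fbb is pitch class 3.
Ebb and C## share pitch class 2, while Fbb is pitch class 3.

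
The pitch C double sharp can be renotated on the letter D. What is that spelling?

C## is pitch class 2. The letter D alone is pitch class 2.
Pitch class 2 on D needs no accidental: D.

D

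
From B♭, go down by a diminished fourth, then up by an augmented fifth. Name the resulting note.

C##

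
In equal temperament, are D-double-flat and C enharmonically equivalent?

Dbb = pitch class 0 and C = pitch class 0 — the same pitch class, so they are enharmonic equivalents.

Yes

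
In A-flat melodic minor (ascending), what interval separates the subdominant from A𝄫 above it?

diminished fifth

The subdominant of Ab melodic minor (ascending) is Db.
Db up to Abb: letters D→A make it a fifth; 6 semitones makes it diminished.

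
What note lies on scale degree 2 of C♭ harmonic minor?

Degree 2 takes the letter 1 step above C, which is D.
In harmonic minor, degree 2 sits 2 semitones above the tonic. Cb + 2 semitones is pitch class 1, spelled on D as Db.

Db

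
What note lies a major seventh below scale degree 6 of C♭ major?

Bbb

Scale degree 6 of Cb major is Ab.
A major seventh (11 semitones) below Ab lands on the letter B, giving Bbb.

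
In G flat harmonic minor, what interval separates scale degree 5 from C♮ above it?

Scale degree 5 of Gb harmonic minor is Db.
Db up to C: letters D→C make it a seventh; 11 semitones makes it major.

major seventh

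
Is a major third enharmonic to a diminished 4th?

Yes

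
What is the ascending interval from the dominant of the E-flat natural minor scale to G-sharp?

The dominant of Eb natural minor is Bb.
Bb up to G#: letters B→G make it a sixth; 10 semitones makes it augmented.

augmented sixth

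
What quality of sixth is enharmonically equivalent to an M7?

doubly augmented

A major seventh spans 11 semitones.
A sixth spanning 11 semitones is doubly augmented (the major sixth is 9).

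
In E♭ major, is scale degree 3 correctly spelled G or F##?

Each scale degree takes a distinct letter name. Degree 3 of a scale on E must use the letter G.
G and F## are enharmonically the same pitch, but only G uses the letter G, so it is the correct spelling here.

G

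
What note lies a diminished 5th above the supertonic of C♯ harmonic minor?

A

The supertonic of C# harmonic minor is D#.
A diminished fifth (6 semitones) above D# lands on the letter A, giving A.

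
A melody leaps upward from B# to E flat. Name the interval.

doubly diminished fourth

Counting letters B–C–D–E gives a fourth.
B#→Eb = 3 semitones, 2 narrower than the perfect fourth (5), so doubly diminished.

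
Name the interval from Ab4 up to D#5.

doubly augmented fourth

Counting letters A–B–C–D gives a fourth.
Ab→D# = 7 semitones, 2 wider than the perfect fourth (5), so doubly augmented.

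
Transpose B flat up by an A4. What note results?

A fourth above B lands on the letter E.
An augmented fourth spans 6 semitones, so Bb moves to pitch class 4. On the letter E that is E.

E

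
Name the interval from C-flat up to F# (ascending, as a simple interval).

doubly augmented fourth

The letter names run C→F, a span of 3 letter steps, so the interval is some kind of fourth.
Cb to F# is 7 semitones. A perfect fourth is 5, so 7 makes it doubly augmented.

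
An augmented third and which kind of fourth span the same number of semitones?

perfect

An augmented third spans 5 semitones.
A fourth spanning 5 semitones is perfect (the perfect fourth is 5).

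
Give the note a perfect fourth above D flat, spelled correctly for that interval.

D up a perfect fourth is G, so the target letter is G.
From Db, a perfect fourth is 5 semitones up: Gb.

Gb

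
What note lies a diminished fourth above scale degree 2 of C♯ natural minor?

G

Scale degree 2 of C# natural minor is D#.
A diminished fourth (4 semitones) above D# lands on the letter G, giving G.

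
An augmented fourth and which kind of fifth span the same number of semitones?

diminished

An augmented fourth spans 6 semitones.
A fifth spanning 6 semitones is diminished (the perfect fifth is 7).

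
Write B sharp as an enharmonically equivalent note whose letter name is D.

Dbb

Plain D sits 2 semitones above B#, so on the letter D the same pitch needs a double flat: Dbb.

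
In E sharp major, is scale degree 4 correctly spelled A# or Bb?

A#

Each scale degree takes a distinct letter name. Degree 4 of a scale on E must use the letter A.
A# and Bb are enharmonically the same pitch, but only A# uses the letter A, so it is the correct spelling here.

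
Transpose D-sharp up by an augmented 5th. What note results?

A fifth above D lands on the letter A.
An augmented fifth spans 8 semitones, so D# moves to pitch class 11. On the letter A that is A##.

A##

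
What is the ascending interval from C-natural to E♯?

Counting letters C–D–E gives a third.
C→E# = 5 semitones, 1 wider than the major third (4), so augmented.

augmented third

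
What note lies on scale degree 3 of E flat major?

G

Degree 3 takes the letter 2 steps above E, which is G.
In major, degree 3 sits 4 semitones above the tonic. Eb + 4 semitones is pitch class 7, spelled on G as G.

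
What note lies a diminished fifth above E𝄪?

B#

E up a perfect fifth is B, so the target letter is B.
From E##, a diminished fifth is 6 semitones up: B#.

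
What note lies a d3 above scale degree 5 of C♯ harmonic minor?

Bb

Scale degree 5 of C# harmonic minor is G#.
A diminished third (2 semitones) above G# lands on the letter B, giving Bb.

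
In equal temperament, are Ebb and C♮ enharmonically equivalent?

Two spellings are enharmonically equivalent only if they share a pitch class.
Here Ebb → 2, C → 0; 0 ≠ 2, so they are not.

No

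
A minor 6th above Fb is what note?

Dbb

A sixth above F lands on the letter D.
A minor sixth spans 8 semitones, so Fb moves to pitch class 0. On the letter D that is Dbb.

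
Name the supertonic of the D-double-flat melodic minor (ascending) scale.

Ebb

The Dbb melodic minor (ascending) scale runs Dbb Ebb Fbb Gbb Abb Bbb Cb.
Degree 2 is Ebb.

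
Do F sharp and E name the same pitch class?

F# is pitch class 6; E is pitch class 4.
The pitch classes differ (6 vs. 4), so they are not enharmonic equivalents.

No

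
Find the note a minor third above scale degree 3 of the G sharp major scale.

Scale degree 3 of G# major is B#.
A minor third (3 semitones) above B# lands on the letter D, giving D#.

D#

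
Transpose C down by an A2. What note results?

Bbb

C down a major second is Bb, so the target letter is B.
From C, an augmented second is 3 semitones down: Bbb.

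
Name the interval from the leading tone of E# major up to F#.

diminished third

The leading tone of E# major is D##.
D## up to F#: letters D→F make it a third; 2 semitones makes it diminished.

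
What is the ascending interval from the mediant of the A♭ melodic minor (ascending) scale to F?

augmented fourth

The mediant of Ab melodic minor (ascending) is Cb.
Cb up to F: letters C→F make it a fourth; 6 semitones makes it augmented.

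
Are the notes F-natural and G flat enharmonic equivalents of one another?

F is pitch class 5; Gb is pitch class 6.
The pitch classes differ (5 vs. 6), so they are not enharmonic equivalents.

No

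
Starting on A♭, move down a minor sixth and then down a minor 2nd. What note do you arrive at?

B

A minor sixth down from Ab is C (letter C, 8 semitones down).
A minor second down from C is B (letter B, 1 semitone down).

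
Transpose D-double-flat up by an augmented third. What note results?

A third above D lands on the letter F.
An augmented third spans 5 semitones, so Dbb moves to pitch class 5. On the letter F that is F.

F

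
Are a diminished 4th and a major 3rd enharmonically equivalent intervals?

A diminished fourth spans 4 semitones; a major third spans 4.
They are enharmonically equivalent.

Yes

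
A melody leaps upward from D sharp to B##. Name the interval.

augmented sixth

Counting letters D–E–F–G–A–B gives a sixth.
D#→B## = 10 semitones, 1 wider than the major sixth (9), so augmented.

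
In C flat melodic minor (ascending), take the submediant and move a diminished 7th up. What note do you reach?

The submediant of Cb melodic minor (ascending) is Ab.
A diminished seventh (9 semitones) above Ab lands on the letter G, giving Gbb.

Gbb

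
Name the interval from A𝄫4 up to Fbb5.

Counting letters A–B–C–D–E–F gives a sixth.
Abb→Fbb = 8 semitones, 1 narrower than the major sixth (9), so minor.

minor sixth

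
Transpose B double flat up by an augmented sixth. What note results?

B up a major sixth is G#, so the target letter is G.
From Bbb, an augmented sixth is 10 semitones up: G.

G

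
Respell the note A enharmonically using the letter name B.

Bbb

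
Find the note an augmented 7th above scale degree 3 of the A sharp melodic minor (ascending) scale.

Scale degree 3 of A# melodic minor (ascending) is C#.
An augmented seventh (12 semitones) above C# lands on the letter B, giving B##.

B##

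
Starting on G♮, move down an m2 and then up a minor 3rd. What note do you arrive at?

A

A minor second down from G is F# (letter F, 1 semitone down).
A minor third up from F# is A (letter A, 3 semitones up).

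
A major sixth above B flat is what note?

A sixth above B lands on the letter G.
A major sixth spans 9 semitones, so Bb moves to pitch class 7. On the letter G that is G.

G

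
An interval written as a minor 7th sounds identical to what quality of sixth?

A minor seventh spans 10 semitones.
A sixth spanning 10 semitones is augmented (the major sixth is 9).

augmented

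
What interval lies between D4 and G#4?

augmented fourth

The letter names run D→G, a span of 3 letter steps, so the interval is some kind of fourth.
D to G# is 6 semitones. A perfect fourth is 5, so 6 makes it augmented.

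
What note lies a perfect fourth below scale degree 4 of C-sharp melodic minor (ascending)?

C#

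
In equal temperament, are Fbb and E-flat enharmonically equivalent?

Fbb is pitch class 3; Eb is pitch class 3.
All spellings map to pitch class 3, so they are enharmonically equivalent.

Yes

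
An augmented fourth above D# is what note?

D up a perfect fourth is G, so the target letter is G.
From D#, an augmented fourth is 6 semitones up: G##.

G##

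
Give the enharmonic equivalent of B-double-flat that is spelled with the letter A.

A

Bbb is pitch class 9. The letter A alone is pitch class 9.
Pitch class 9 on A needs no accidental: A.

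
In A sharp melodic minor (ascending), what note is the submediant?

F##

Degree 6 takes the letter 5 steps above A, which is F.
In melodic minor (ascending), degree 6 sits 9 semitones above the tonic. A# + 9 semitones is pitch class 7, spelled on F as F##.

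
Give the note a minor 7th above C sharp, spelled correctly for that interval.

B

A seventh above C lands on the letter B.
A minor seventh spans 10 semitones, so C# moves to pitch class 11. On the letter B that is B.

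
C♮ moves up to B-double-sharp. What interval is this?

doubly augmented seventh

Counting letters C–D–E–F–G–A–B gives a seventh.
C→B## = 13 semitones, 2 wider than the major seventh (11), so doubly augmented.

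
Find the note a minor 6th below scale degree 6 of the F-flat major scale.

F

Scale degree 6 of Fb major is Db.
A minor sixth (8 semitones) below Db lands on the letter F, giving F.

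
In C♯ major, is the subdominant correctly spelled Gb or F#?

F#

Each scale degree takes a distinct letter name. Degree 4 of a scale on C must use the letter F.
F# and Gb are enharmonically the same pitch, but only F# uses the letter F, so it is the correct spelling here.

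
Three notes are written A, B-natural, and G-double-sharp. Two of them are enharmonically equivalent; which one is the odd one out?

B

In 12-tone equal temperament, enharmonic equivalents share a pitch class. A is pitch class 9; B is pitch class 11; G## is pitch class 9.
A and G## share pitch class 9, while B is pitch class 11.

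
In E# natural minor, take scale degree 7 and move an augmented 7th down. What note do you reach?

Scale degree 7 of E# natural minor is D#.
An augmented seventh (12 semitones) below D# lands on the letter E, giving Eb.

Eb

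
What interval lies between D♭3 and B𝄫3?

minor sixth

Counting letters D–E–F–G–A–B gives a sixth.
Db→Bbb = 8 semitones, 1 narrower than the major sixth (9), so minor.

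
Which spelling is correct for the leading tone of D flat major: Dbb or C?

C

Each scale degree takes a distinct letter name. Degree 7 of a scale on D must use the letter C.
C and Dbb are enharmonically the same pitch, but only C uses the letter C, so it is the correct spelling here.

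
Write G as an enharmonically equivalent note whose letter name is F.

F##

Plain F sits 2 semitones below G, so on the letter F the same pitch needs a double sharp: F##.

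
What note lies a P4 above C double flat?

A fourth above C lands on the letter F.
A perfect fourth spans 5 semitones, so Cbb moves to pitch class 3. On the letter F that is Fbb.

Fbb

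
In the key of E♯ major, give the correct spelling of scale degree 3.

G##

The E# major scale runs E# F## G## A# B# C## D##.
Degree 3 is G##.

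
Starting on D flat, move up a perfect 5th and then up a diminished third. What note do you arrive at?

Cbb

A perfect fifth up from Db is Ab (letter A, 7 semitones up).
A diminished third up from Ab is Cbb (letter C, 2 semitones up).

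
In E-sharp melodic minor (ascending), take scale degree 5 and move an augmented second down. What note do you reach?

Scale degree 5 of E# melodic minor (ascending) is B#.
An augmented second (3 semitones) below B# lands on the letter A, giving A.

A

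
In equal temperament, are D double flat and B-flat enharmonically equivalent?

No

Two spellings are enharmonically equivalent only if they share a pitch class.
Here Dbb → 0, Bb → 10; 0 ≠ 10, so they are not.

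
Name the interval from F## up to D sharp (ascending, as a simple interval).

minor sixth

The letter names run F→D, a span of 5 letter steps, so the interval is some kind of sixth.
F## to D# is 8 semitones. A major sixth is 9, so 8 makes it minor.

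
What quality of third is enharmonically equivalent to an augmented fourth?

doubly augmented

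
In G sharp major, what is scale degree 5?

Degree 5 takes the letter 4 steps above G, which is D.
In major, degree 5 sits 7 semitones above the tonic. G# + 7 semitones is pitch class 3, spelled on D as D#.

D#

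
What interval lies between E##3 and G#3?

Counting letters E–F–G gives a third.
E##→G# = 2 semitones, 2 narrower than the major third (4), so diminished.

diminished third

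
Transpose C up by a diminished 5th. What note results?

Gb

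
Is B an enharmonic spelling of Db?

No

Two spellings are enharmonically equivalent only if they share a pitch class.
Here B → 11, Db → 1; 1 ≠ 11, so they are not.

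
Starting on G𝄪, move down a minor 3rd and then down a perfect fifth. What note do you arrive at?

A minor third down from G## is E## (letter E, 3 semitones down).
A perfect fifth down from E## is A## (letter A, 7 semitones down).

A##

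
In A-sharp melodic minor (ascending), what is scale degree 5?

The A# melodic minor (ascending) scale runs A# B# C# D# E# F## G##.
Degree 5 is E#.

E#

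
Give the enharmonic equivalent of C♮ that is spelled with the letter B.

B#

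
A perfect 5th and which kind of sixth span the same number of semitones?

A perfect fifth spans 7 semitones.
A sixth spanning 7 semitones is diminished (the major sixth is 9).

diminished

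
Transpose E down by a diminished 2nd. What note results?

D##

A second below E lands on the letter D.
A diminished second spans 0 semitones, so E moves to pitch class 4. On the letter D that is D##.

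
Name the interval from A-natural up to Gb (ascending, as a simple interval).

Counting letters A–B–C–D–E–F–G gives a seventh.
A→Gb = 9 semitones, 2 narrower than the major seventh (11), so diminished.

diminished seventh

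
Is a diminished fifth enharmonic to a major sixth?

No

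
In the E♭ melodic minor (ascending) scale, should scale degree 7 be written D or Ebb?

D

Each scale degree takes a distinct letter name. Degree 7 of a scale on E must use the letter D.
D and Ebb are enharmonically the same pitch, but only D uses the letter D, so it is the correct spelling here.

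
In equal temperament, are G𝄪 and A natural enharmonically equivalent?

Yes

G## is pitch class 9; A is pitch class 9.
All spellings map to pitch class 9, so they are enharmonically equivalent.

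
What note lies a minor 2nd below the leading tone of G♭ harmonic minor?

The leading tone of Gb harmonic minor is F.
A minor second (1 semitone) below F lands on the letter E, giving E.

E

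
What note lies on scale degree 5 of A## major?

E##

Degree 5 takes the letter 4 steps above A, which is E.
In major, degree 5 sits 7 semitones above the tonic. A## + 7 semitones is pitch class 6, spelled on E as E##.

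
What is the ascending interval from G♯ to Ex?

Counting letters G–A–B–C–D–E gives a sixth.
G#→E## = 10 semitones, 1 wider than the major sixth (9), so augmented.

augmented sixth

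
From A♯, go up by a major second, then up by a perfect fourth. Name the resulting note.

A major second up from A# is B# (letter B, 2 semitones up).
A perfect fourth up from B# is E# (letter E, 5 semitones up).

E#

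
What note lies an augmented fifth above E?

A fifth above E lands on the letter B.
An augmented fifth spans 8 semitones, so E moves to pitch class 0. On the letter B that is B#.

B#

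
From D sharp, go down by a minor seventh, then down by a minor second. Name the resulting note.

D##

A minor seventh down from D# is E# (letter E, 10 semitones down).
A minor second down from E# is D## (letter D, 1 semitone down).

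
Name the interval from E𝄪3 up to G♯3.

The letter names run E→G, a span of 2 letter steps, so the interval is some kind of third.
E## to G# is 2 semitones. A major third is 4, so 2 makes it diminished.

diminished third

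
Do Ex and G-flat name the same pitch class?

Yes

E## is pitch class 6; Gb is pitch class 6.
All spellings map to pitch class 6, so they are enharmonically equivalent.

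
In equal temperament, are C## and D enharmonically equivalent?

C## is pitch class 2; D is pitch class 2.
All spellings map to pitch class 2, so they are enharmonically equivalent.

Yes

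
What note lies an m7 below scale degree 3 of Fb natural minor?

Scale degree 3 of Fb natural minor is Abb.
A minor seventh (10 semitones) below Abb lands on the letter B, giving Bbb.

Bbb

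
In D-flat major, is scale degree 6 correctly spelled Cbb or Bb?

Bb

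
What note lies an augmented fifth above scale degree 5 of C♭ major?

Scale degree 5 of Cb major is Gb.
An augmented fifth (8 semitones) above Gb lands on the letter D, giving D.

D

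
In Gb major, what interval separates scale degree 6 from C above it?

major sixth

Scale degree 6 of Gb major is Eb.
Eb up to C: letters E→C make it a sixth; 9 semitones makes it major.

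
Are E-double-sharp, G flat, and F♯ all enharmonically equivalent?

E## = pitch class 6 and Gb = pitch class 6 and F# = pitch class 6 — the same pitch class, so they are enharmonic equivalents.

Yes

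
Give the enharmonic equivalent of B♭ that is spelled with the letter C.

Cbb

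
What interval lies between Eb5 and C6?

Counting letters E–F–G–A–B–C gives a sixth.
Eb→C = 9 semitones, exactly the major sixth.

major sixth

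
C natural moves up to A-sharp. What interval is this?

augmented sixth

Counting letters C–D–E–F–G–A gives a sixth.
C→A# = 10 semitones, 1 wider than the major sixth (9), so augmented.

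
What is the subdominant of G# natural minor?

C#

Degree 4 takes the letter 3 steps above G, which is C.
In natural minor, degree 4 sits 5 semitones above the tonic. G# + 5 semitones is pitch class 1, spelled on C as C#.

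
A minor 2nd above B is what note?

C

A second above B lands on the letter C.
A minor second spans 1 semitone, so B moves to pitch class 0. On the letter C that is C.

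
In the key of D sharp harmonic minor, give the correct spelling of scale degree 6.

B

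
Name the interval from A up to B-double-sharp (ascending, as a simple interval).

Counting letters A–B gives a second.
A→B## = 4 semitones, 2 wider than the major second (2), so doubly augmented.

doubly augmented second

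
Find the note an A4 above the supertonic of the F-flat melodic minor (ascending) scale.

C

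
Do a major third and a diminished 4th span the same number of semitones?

A major third spans 4 semitones; a diminished fourth spans 4.
They are enharmonically equivalent.

Yes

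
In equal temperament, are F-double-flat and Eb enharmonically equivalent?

Fbb = pitch class 3 and Eb = pitch class 3 — the same pitch class, so they are enharmonic equivalents.

Yes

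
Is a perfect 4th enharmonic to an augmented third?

Yes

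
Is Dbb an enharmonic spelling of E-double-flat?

No

Dbb is pitch class 0; Ebb is pitch class 2.
The pitch classes differ (0 vs. 2), so they are not enharmonic equivalents.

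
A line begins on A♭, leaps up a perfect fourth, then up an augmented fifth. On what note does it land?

A

A perfect fourth up from Ab is Db (letter D, 5 semitones up).
An augmented fifth up from Db is A (letter A, 8 semitones up).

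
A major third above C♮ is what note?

C up a major third is E, so the target letter is E.
From C, a major third is 4 semitones up: E.

E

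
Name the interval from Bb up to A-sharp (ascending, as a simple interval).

augmented seventh

The letter names run B→A, a span of 6 letter steps, so the interval is some kind of seventh.
Bb to A# is 12 semitones. A major seventh is 11, so 12 makes it augmented.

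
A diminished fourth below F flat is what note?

C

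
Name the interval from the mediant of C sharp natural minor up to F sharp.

major second

The mediant of C# natural minor is E.
E up to F#: letters E→F make it a second; 2 semitones makes it major.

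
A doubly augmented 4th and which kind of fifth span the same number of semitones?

A doubly augmented fourth spans 7 semitones.
A fifth spanning 7 semitones is perfect (the perfect fifth is 7).

perfect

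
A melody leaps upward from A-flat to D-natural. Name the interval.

augmented fourth

The letter names run A→D, a span of 3 letter steps, so the interval is some kind of fourth.
Ab to D is 6 semitones. A perfect fourth is 5, so 6 makes it augmented.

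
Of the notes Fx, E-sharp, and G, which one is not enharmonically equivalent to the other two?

E#

In 12-tone equal temperament, enharmonic equivalents share a pitch class. F## is pitch class 7; E# is pitch class 5; G is pitch class 7.
F## and G share pitch class 7, while E# is pitch class 5.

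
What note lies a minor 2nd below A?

G#

A second below A lands on the letter G.
A minor second spans 1 semitone, so A moves to pitch class 8. On the letter G that is G#.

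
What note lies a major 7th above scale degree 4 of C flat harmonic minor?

Scale degree 4 of Cb harmonic minor is Fb.
A major seventh (11 semitones) above Fb lands on the letter E, giving Eb.

Eb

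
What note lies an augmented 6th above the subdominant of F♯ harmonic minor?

The subdominant of F# harmonic minor is B.
An augmented sixth (10 semitones) above B lands on the letter G, giving G##.

G##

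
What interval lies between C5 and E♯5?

The letter names run C→E, a span of 2 letter steps, so the interval is some kind of third.
C to E# is 5 semitones. A major third is 4, so 5 makes it augmented.

augmented third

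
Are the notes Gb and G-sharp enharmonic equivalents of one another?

Gb is pitch class 6; G# is pitch class 8.
The pitch classes differ (6 vs. 8), so they are not enharmonic equivalents.

No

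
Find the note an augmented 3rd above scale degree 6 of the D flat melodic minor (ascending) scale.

D#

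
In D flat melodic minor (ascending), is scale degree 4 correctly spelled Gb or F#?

Each scale degree takes a distinct letter name. Degree 4 of a scale on D must use the letter G.
Gb and F# are enharmonically the same pitch, but only Gb uses the letter G, so it is the correct spelling here.

Gb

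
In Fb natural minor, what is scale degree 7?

Degree 7 takes the letter 6 steps above F, which is E.
In natural minor, degree 7 sits 10 semitones above the tonic. Fb + 10 semitones is pitch class 2, spelled on E as Ebb.

Ebb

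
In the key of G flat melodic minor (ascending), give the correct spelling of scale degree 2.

The Gb melodic minor (ascending) scale runs Gb Ab Bbb Cb Db Eb F.
Degree 2 is Ab.

Ab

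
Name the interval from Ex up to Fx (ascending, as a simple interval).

minor second

Counting letters E–F gives a second.
E##→F## = 1 semitone, 1 narrower than the major second (2), so minor.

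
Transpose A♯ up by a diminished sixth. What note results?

A up a major sixth is F#, so the target letter is F.
From A#, a diminished sixth is 7 semitones up: F.

F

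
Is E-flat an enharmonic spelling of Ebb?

No

Two spellings are enharmonically equivalent only if they share a pitch class.
Here Eb → 3, Ebb → 2; 2 ≠ 3, so they are not.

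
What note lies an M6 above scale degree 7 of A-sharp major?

Scale degree 7 of A# major is G##.
A major sixth (9 semitones) above G## lands on the letter E, giving E##.

E##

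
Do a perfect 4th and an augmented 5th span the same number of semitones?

No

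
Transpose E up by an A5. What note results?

B#

E up a perfect fifth is B, so the target letter is B.
From E, an augmented fifth is 8 semitones up: B#.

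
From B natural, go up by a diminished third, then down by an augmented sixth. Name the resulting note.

A diminished third up from B is Db (letter D, 2 semitones up).
An augmented sixth down from Db is Fbb (letter F, 10 semitones down).

Fbb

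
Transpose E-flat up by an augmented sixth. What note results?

E up a major sixth is C#, so the target letter is C.
From Eb, an augmented sixth is 10 semitones up: C#.

C#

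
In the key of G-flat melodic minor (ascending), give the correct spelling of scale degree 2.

Ab

Degree 2 takes the letter 1 step above G, which is A.
In melodic minor (ascending), degree 2 sits 2 semitones above the tonic. Gb + 2 semitones is pitch class 8, spelled on A as Ab.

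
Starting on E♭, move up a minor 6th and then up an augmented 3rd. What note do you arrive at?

E

A minor sixth up from Eb is Cb (letter C, 8 semitones up).
An augmented third up from Cb is E (letter E, 5 semitones up).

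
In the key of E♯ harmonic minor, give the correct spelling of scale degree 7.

D##

Degree 7 takes the letter 6 steps above E, which is D.
In harmonic minor, degree 7 sits 11 semitones above the tonic. E# + 11 semitones is pitch class 4, spelled on D as D##.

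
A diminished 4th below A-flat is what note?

A down a perfect fourth is E, so the target letter is E.
From Ab, a diminished fourth is 4 semitones down: E.

E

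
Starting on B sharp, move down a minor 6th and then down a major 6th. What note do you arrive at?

A minor sixth down from B# is D## (letter D, 8 semitones down).
A major sixth down from D## is F## (letter F, 9 semitones down).

F##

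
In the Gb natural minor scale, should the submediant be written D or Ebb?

Ebb

Each scale degree takes a distinct letter name. Degree 6 of a scale on G must use the letter E.
Ebb and D are enharmonically the same pitch, but only Ebb uses the letter E, so it is the correct spelling here.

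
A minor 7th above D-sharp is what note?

D up a major seventh is C#, so the target letter is C.
From D#, a minor seventh is 10 semitones up: C#.

C#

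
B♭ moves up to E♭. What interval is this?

perfect fourth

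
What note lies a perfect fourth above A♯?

D#

A up a perfect fourth is D, so the target letter is D.
From A#, a perfect fourth is 5 semitones up: D#.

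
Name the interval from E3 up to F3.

Counting letters E–F gives a second.
E→F = 1 semitone, 1 narrower than the major second (2), so minor.

minor second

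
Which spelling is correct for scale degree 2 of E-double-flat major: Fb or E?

Fb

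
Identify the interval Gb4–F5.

major seventh

Counting letters G–A–B–C–D–E–F gives a seventh.
Gb→F = 11 semitones, exactly the major seventh.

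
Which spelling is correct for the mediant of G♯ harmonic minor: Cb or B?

B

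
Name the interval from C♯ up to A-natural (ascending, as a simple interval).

minor sixth

Counting letters C–D–E–F–G–A gives a sixth.
C#→A = 8 semitones, 1 narrower than the major sixth (9), so minor.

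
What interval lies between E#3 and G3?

diminished third

Counting letters E–F–G gives a third.
E#→G = 2 semitones, 2 narrower than the major third (4), so diminished.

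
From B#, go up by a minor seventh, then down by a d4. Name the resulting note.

E##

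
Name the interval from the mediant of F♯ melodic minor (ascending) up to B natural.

major second

The mediant of F# melodic minor (ascending) is A.
A up to B: letters A→B make it a second; 2 semitones makes it major.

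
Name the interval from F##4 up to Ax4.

major third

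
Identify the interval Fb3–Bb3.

augmented fourth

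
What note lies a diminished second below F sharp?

E##

A second below F lands on the letter E.
A diminished second spans 0 semitones, so F# moves to pitch class 6. On the letter E that is E##.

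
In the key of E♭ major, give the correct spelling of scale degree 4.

Ab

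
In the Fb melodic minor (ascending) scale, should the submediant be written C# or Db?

Db

Each scale degree takes a distinct letter name. Degree 6 of a scale on F must use the letter D.
Db and C# are enharmonically the same pitch, but only Db uses the letter D, so it is the correct spelling here.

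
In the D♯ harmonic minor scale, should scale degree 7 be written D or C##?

C##

Each scale degree takes a distinct letter name. Degree 7 of a scale on D must use the letter C.
C## and D are enharmonically the same pitch, but only C## uses the letter C, so it is the correct spelling here.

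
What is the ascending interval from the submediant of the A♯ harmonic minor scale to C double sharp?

augmented fifth

The submediant of A# harmonic minor is F#.
F# up to C##: letters F→C make it a fifth; 8 semitones makes it augmented.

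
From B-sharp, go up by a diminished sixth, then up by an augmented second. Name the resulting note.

A diminished sixth up from B# is G (letter G, 7 semitones up).
An augmented second up from G is A# (letter A, 3 semitones up).

A#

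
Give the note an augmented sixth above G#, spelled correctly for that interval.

E##

G up a major sixth is E, so the target letter is E.
From G#, an augmented sixth is 10 semitones up: E##.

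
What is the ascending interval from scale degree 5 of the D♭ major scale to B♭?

Scale degree 5 of Db major is Ab.
Ab up to Bb: letters A→B make it a second; 2 semitones makes it major.

major second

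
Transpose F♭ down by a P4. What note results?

A fourth below F lands on the letter C.
A perfect fourth spans 5 semitones, so Fb moves to pitch class 11. On the letter C that is Cb.

Cb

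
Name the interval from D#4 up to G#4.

perfect fourth

Counting letters D–E–F–G gives a fourth.
D#→G# = 5 semitones, exactly the perfect fourth.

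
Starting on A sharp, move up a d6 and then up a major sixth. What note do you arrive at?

A diminished sixth up from A# is F (letter F, 7 semitones up).
A major sixth up from F is D (letter D, 9 semitones up).

D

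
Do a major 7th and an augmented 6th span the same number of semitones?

A major seventh spans 11 semitones; an augmented sixth spans 10.
The spans differ, so they are not enharmonic equivalents.

No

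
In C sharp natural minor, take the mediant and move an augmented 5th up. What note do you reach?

B#

The mediant of C# natural minor is E.
An augmented fifth (8 semitones) above E lands on the letter B, giving B#.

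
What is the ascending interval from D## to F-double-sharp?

The letter names run D→F, a span of 2 letter steps, so the interval is some kind of third.
D## to F## is 3 semitones. A major third is 4, so 3 makes it minor.

minor third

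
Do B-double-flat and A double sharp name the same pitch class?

No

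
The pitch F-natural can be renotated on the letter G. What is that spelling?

Plain G sits 2 semitones above F, so on the letter G the same pitch needs a double flat: Gbb.

Gbb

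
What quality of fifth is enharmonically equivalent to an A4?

An augmented fourth spans 6 semitones.
A fifth spanning 6 semitones is diminished (the perfect fifth is 7).

diminished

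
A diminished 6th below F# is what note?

A sixth below F lands on the letter A.
A diminished sixth spans 7 semitones, so F# moves to pitch class 11. On the letter A that is A##.

A##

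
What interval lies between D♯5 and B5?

minor sixth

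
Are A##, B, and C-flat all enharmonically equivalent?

Yes

A## = pitch class 11 and B = pitch class 11 and Cb = pitch class 11 — the same pitch class, so they are enharmonic equivalents.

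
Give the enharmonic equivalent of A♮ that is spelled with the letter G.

G##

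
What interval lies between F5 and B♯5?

The letter names run F→B, a span of 3 letter steps, so the interval is some kind of fourth.
F to B# is 7 semitones. A perfect fourth is 5, so 7 makes it doubly augmented.

doubly augmented fourth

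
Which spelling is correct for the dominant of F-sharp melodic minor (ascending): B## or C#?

C#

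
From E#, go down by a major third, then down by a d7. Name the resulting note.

A major third down from E# is C# (letter C, 4 semitones down).
A diminished seventh down from C# is D## (letter D, 9 semitones down).

D##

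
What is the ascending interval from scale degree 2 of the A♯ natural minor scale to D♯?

minor third

Scale degree 2 of A# natural minor is B#.
B# up to D#: letters B→D make it a third; 3 semitones makes it minor.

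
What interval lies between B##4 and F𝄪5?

The letter names run B→F, a span of 4 letter steps, so the interval is some kind of fifth.
B## to F## is 6 semitones. A perfect fifth is 7, so 6 makes it diminished.

diminished fifth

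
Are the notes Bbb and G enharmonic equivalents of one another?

No

Bbb is pitch class 9; G is pitch class 7.
The pitch classes differ (9 vs. 7), so they are not enharmonic equivalents.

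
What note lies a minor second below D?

A second below D lands on the letter C.
A minor second spans 1 semitone, so D moves to pitch class 1. On the letter C that is C#.

C#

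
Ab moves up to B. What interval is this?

augmented second

The letter names run A→B, a span of 1 letter step, so the interval is some kind of second.
Ab to B is 3 semitones. A major second is 2, so 3 makes it augmented.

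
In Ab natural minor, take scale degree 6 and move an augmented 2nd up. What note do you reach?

G

Scale degree 6 of Ab natural minor is Fb.
An augmented second (3 semitones) above Fb lands on the letter G, giving G.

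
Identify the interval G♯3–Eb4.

diminished sixth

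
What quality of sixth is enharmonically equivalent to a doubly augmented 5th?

major

A doubly augmented fifth spans 9 semitones.
A sixth spanning 9 semitones is major (the major sixth is 9).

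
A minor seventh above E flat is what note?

Db

A seventh above E lands on the letter D.
A minor seventh spans 10 semitones, so Eb moves to pitch class 1. On the letter D that is Db.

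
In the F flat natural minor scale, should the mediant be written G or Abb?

Abb

Each scale degree takes a distinct letter name. Degree 3 of a scale on F must use the letter A.
Abb and G are enharmonically the same pitch, but only Abb uses the letter A, so it is the correct spelling here.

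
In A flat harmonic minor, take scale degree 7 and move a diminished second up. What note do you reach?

Abb

Scale degree 7 of Ab harmonic minor is G.
A diminished second (0 semitones) above G lands on the letter A, giving Abb.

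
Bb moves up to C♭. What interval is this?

Counting letters B–C gives a second.
Bb→Cb = 1 semitone, 1 narrower than the major second (2), so minor.

minor second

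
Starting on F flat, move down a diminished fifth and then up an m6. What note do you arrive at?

A diminished fifth down from Fb is Bb (letter B, 6 semitones down).
A minor sixth up from Bb is Gb (letter G, 8 semitones up).

Gb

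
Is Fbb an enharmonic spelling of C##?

No

Two spellings are enharmonically equivalent only if they share a pitch class.
Here Fbb → 3, C## → 2; 2 ≠ 3, so they are not.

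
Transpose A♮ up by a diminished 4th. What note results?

A fourth above A lands on the letter D.
A diminished fourth spans 4 semitones, so A moves to pitch class 1. On the letter D that is Db.

Db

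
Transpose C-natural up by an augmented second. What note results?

A second above C lands on the letter D.
An augmented second spans 3 semitones, so C moves to pitch class 3. On the letter D that is D#.

D#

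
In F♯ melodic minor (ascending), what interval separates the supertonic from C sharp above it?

perfect fourth

The supertonic of F# melodic minor (ascending) is G#.
G# up to C#: letters G→C make it a fourth; 5 semitones makes it perfect.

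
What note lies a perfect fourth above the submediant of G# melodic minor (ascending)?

A#

The submediant of G# melodic minor (ascending) is E#.
A perfect fourth (5 semitones) above E# lands on the letter A, giving A#.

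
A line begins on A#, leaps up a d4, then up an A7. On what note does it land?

C##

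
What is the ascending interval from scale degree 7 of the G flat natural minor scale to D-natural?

Scale degree 7 of Gb natural minor is Fb.
Fb up to D: letters F→D make it a sixth; 10 semitones makes it augmented.

augmented sixth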